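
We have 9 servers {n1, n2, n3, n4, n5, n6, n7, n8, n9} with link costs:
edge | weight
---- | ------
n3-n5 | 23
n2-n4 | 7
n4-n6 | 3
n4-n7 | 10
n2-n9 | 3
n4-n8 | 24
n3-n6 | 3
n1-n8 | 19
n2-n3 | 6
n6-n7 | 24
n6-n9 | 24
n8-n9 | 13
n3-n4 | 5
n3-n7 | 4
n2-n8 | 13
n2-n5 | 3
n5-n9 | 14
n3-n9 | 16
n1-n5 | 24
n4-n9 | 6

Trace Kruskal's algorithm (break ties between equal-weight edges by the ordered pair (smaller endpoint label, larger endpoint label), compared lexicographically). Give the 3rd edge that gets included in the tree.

Kruskal's algorithm — process edges by increasing weight (ties by edge label):
n2-n5 (3): add — endpoints in different components.
n2-n9 (3): add — endpoints in different components.
n3-n6 (3): add — endpoints in different components.
n4-n6 (3): add — endpoints in different components.
n3-n7 (4): add — endpoints in different components.
n3-n4 (5): skip — n4 and n3 already connected.
n2-n3 (6): add — endpoints in different components.
n4-n9 (6): skip — n4 and n9 already connected.
n2-n4 (7): skip — n2 and n4 already connected.
n4-n7 (10): skip — n4 and n7 already connected.
n2-n8 (13): add — endpoints in different components.
n8-n9 (13): skip — n9 and n8 already connected.
n5-n9 (14): skip — n5 and n9 already connected.
n3-n9 (16): skip — n3 and n9 already connected.
n1-n8 (19): add — endpoints in different components.
The 3rd edge added is n3-n6.

n3-n6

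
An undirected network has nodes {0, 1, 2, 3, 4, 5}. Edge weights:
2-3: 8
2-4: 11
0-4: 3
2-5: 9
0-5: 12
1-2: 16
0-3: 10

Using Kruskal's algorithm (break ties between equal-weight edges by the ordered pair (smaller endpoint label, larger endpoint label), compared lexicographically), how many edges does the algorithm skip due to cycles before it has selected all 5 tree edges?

2

Kruskal: consider edges lightest-first.
0-4 (3): add — endpoints in different components.
2-3 (8): add — endpoints in different components.
2-5 (9): add — endpoints in different components.
0-3 (10): add — endpoints in different components.
2-4 (11): skip — 2 and 4 already connected.
0-5 (12): skip — 0 and 5 already connected.
1-2 (16): add — endpoints in different components.
Edges rejected before the tree was complete: 2.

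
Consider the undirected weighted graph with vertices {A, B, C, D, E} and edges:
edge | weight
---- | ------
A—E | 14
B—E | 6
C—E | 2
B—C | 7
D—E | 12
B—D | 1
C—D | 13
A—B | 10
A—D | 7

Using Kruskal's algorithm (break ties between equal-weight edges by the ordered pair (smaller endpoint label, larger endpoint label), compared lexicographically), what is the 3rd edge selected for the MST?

B-E

Kruskal: consider edges lightest-first.
B—D (1): add. Components now {A} {B,D} {C} {E}
C—E (2): add. Components now {A} {B,D} {C,E}
B—E (6): add. Components now {A} {B,C,D,E}
A—D (7): add. Components now {A,B,C,D,E}
The 3rd edge added is B—E.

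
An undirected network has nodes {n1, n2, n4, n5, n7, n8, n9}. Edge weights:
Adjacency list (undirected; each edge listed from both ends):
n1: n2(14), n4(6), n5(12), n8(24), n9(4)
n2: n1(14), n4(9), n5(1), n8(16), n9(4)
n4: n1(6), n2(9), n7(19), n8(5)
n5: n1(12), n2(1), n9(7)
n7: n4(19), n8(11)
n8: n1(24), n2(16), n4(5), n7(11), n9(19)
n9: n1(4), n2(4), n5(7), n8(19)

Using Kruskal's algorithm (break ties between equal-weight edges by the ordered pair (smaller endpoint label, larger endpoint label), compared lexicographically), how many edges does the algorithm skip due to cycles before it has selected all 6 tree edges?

2

Sort edges by weight, then run Kruskal:
n2–n5 (1): add — endpoints in different components.
n1–n9 (4): add — endpoints in different components.
n2–n9 (4): add — endpoints in different components.
n4–n8 (5): add — endpoints in different components.
n1–n4 (6): add — endpoints in different components.
n5–n9 (7): skip — n5 and n9 already connected.
n2–n4 (9): skip — n2 and n4 already connected.
n7–n8 (11): add — endpoints in different components.
Edges rejected before the tree was complete: 2.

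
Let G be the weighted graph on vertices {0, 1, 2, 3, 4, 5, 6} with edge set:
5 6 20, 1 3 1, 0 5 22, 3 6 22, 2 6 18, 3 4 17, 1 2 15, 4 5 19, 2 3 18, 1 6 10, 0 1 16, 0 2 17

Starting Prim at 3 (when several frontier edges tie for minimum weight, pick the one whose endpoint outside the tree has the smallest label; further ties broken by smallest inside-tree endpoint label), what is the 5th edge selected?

Grow the tree from 3 using Prim:
Step 1: frontier [1 3 1, 3 4 17, 2 3 18, 3 6 22] → take 1 3 (1); add 1.
Step 2: frontier [1 6 10, 1 2 15, 0 1 16, 3 4 17, 2 3 18, 3 6 22] → take 1 6 (10); add 6.
Step 3: frontier [1 2 15, 0 1 16, 3 4 17, 2 3 18, 2 6 18, 5 6 20] → take 1 2 (15); add 2.
Step 4: frontier [0 1 16, 0 2 17, 3 4 17, 5 6 20] → take 0 1 (16); add 0.
Step 5: frontier [0 5 22, 3 4 17, 5 6 20] → take 3 4 (17); add 4.
Step 6: frontier [0 5 22, 4 5 19, 5 6 20] → take 4 5 (19); add 5.
The 5th edge added is 3 4.

3-4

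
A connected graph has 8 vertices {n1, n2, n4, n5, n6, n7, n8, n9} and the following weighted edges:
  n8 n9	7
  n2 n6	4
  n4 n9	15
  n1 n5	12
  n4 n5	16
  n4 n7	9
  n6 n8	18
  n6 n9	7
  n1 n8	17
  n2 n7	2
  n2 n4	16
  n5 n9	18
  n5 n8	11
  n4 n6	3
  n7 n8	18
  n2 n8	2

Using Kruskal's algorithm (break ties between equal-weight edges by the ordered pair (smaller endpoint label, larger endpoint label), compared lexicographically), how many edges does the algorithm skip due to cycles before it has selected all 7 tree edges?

Sort edges by weight, then run Kruskal:
n2 n7 (2): add — endpoints in different components.
n2 n8 (2): add — endpoints in different components.
n4 n6 (3): add — endpoints in different components.
n2 n6 (4): add — endpoints in different components.
n6 n9 (7): add — endpoints in different components.
n8 n9 (7): skip — n8 and n9 already connected.
n4 n7 (9): skip — n4 and n7 already connected.
n5 n8 (11): add — endpoints in different components.
n1 n5 (12): add — endpoints in different components.
Edges rejected before the tree was complete: 2.

2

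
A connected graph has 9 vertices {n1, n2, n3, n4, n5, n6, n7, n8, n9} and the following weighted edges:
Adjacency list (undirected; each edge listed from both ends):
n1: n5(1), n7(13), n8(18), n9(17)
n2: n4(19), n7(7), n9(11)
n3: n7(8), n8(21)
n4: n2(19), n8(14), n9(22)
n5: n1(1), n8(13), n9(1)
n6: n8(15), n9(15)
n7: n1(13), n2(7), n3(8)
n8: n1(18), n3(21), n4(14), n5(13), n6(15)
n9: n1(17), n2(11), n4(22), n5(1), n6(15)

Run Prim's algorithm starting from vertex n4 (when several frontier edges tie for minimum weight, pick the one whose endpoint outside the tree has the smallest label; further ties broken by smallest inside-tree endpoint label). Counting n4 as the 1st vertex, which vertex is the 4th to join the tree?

n1

Grow the tree from n4 using Prim:
Step 1: cheapest edge leaving the tree is n4–n8 (14); add n8.
Step 2: cheapest edge leaving the tree is n5–n8 (13); add n5.
Step 3: cheapest edge leaving the tree is n1–n5 (1); add n1.
Step 4: cheapest edge leaving the tree is n5–n9 (1); add n9.
Step 5: cheapest edge leaving the tree is n2–n9 (11); add n2.
Step 6: cheapest edge leaving the tree is n2–n7 (7); add n7.
Step 7: cheapest edge leaving the tree is n3–n7 (8); add n3.
Step 8: cheapest edge leaving the tree is n6–n8 (15); add n6.
Vertex order: n4, n8, n5, n1, n9, n2, n7, n3, n6. The 4th vertex is n1.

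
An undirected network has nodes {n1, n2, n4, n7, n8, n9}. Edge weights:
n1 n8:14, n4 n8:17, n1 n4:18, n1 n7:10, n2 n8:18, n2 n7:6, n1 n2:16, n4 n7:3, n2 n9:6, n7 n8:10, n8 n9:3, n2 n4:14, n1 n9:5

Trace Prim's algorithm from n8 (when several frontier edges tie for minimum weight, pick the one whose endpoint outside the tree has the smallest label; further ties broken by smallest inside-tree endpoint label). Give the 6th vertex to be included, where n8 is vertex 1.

n4

Prim, starting at n8.
Step 1: cheapest edge leaving the tree is n8 n9 (3); add n9.
Step 2: cheapest edge leaving the tree is n1 n9 (5); add n1.
Step 3: cheapest edge leaving the tree is n2 n9 (6); add n2.
Step 4: cheapest edge leaving the tree is n2 n7 (6); add n7.
Step 5: cheapest edge leaving the tree is n4 n7 (3); add n4.
Vertex order: n8, n9, n1, n2, n7, n4. The 6th vertex is n4.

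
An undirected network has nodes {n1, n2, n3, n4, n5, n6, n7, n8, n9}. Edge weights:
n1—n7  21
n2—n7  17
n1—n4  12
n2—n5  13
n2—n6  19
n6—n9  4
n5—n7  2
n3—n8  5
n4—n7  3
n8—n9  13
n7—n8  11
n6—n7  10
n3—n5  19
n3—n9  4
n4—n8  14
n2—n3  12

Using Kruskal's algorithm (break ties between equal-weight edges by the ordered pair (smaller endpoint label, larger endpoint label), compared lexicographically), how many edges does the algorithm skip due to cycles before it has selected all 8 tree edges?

Kruskal's algorithm — process edges by increasing weight (ties by edge label):
n5—n7 (2): add — endpoints in different components.
n4—n7 (3): add — endpoints in different components.
n3—n9 (4): add — endpoints in different components.
n6—n9 (4): add — endpoints in different components.
n3—n8 (5): add — endpoints in different components.
n6—n7 (10): add — endpoints in different components.
n7—n8 (11): skip — n8 and n7 already connected.
n1—n4 (12): add — endpoints in different components.
n2—n3 (12): add — endpoints in different components.
Edges rejected before the tree was complete: 1.

1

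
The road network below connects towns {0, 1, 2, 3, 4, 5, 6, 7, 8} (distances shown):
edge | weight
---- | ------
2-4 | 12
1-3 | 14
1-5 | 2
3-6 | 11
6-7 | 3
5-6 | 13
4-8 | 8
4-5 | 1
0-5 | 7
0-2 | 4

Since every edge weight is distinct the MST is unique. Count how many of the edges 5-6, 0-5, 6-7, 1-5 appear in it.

4

Kruskal: consider edges lightest-first.
4-5 (1): add — endpoints in different components.
1-5 (2): add — endpoints in different components.
6-7 (3): add — endpoints in different components.
0-2 (4): add — endpoints in different components.
0-5 (7): add — endpoints in different components.
4-8 (8): add — endpoints in different components.
3-6 (11): add — endpoints in different components.
2-4 (12): skip — 2 and 4 already connected.
5-6 (13): add — endpoints in different components.
MST edge set: {4-5, 1-5, 6-7, 0-2, 0-5, 4-8, 3-6, 5-6}.
Of the listed edges, {5-6, 0-5, 6-7, 1-5} are in the MST → 4.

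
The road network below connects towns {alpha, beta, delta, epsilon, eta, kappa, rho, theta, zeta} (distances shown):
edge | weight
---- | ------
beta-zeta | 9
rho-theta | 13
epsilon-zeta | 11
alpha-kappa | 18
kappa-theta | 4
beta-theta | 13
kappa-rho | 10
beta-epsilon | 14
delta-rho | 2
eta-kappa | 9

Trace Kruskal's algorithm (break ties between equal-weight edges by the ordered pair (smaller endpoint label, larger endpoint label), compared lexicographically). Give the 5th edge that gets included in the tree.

Kruskal: consider edges lightest-first.
delta-rho (2): add — endpoints in different components.
kappa-theta (4): add — endpoints in different components.
beta-zeta (9): add — endpoints in different components.
eta-kappa (9): add — endpoints in different components.
kappa-rho (10): add — endpoints in different components.
epsilon-zeta (11): add — endpoints in different components.
beta-theta (13): add — endpoints in different components.
rho-theta (13): skip — theta and rho already connected.
beta-epsilon (14): skip — beta and epsilon already connected.
alpha-kappa (18): add — endpoints in different components.
The 5th edge added is kappa-rho.

kappa-rho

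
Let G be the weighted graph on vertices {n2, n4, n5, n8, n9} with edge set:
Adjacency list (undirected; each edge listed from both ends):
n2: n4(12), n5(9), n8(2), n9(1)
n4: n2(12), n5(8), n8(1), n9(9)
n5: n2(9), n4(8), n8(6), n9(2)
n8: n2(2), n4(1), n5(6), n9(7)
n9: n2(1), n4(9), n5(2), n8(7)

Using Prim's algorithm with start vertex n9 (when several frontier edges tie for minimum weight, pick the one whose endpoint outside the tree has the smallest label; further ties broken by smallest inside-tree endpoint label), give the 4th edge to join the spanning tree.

Prim, starting at n9.
Step 1: cheapest edge leaving the tree is n2—n9 (1); add n2.
Step 2: cheapest edge leaving the tree is n5—n9 (2); add n5.
Step 3: cheapest edge leaving the tree is n2—n8 (2); add n8.
Step 4: cheapest edge leaving the tree is n4—n8 (1); add n4.
The 4th edge added is n4—n8.

n4-n8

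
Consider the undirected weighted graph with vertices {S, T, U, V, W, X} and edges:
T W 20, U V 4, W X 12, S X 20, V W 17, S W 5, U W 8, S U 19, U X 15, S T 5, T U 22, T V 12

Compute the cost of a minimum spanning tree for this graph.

Sort edges by weight, then run Kruskal:
U V (4): add — endpoints in different components.
S T (5): add — endpoints in different components.
S W (5): add — endpoints in different components.
U W (8): add — endpoints in different components.
T V (12): skip — T and V already connected.
W X (12): add — endpoints in different components.
MST edges: U V, S T, S W, U W, W X; total weight 4+5+5+8+12 = 34.

34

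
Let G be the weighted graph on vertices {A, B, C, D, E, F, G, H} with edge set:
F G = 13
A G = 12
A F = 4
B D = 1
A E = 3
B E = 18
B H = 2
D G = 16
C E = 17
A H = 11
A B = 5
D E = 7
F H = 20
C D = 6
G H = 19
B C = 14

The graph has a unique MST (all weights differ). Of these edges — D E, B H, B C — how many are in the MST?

Kruskal's algorithm — process edges by increasing weight (ties by edge label):
B D (1): add — endpoints in different components.
B H (2): add — endpoints in different components.
A E (3): add — endpoints in different components.
A F (4): add — endpoints in different components.
A B (5): add — endpoints in different components.
C D (6): add — endpoints in different components.
D E (7): skip — D and E already connected.
A H (11): skip — A and H already connected.
A G (12): add — endpoints in different components.
MST edge set: {B D, B H, A E, A F, A B, C D, A G}.
Of the listed edges, {B H} are in the MST → 1.

1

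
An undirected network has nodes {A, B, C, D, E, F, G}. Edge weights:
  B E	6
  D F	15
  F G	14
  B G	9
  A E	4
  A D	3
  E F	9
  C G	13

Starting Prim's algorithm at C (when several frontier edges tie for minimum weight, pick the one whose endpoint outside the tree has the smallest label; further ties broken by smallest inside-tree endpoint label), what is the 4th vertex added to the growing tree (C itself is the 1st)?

E

Prim's algorithm from C:
Step 1: frontier [C G 13] → take C G (13); add G.
Step 2: frontier [B G 9, F G 14] → take B G (9); add B.
Step 3: frontier [B E 6, F G 14] → take B E (6); add E.
Step 4: frontier [A E 4, E F 9, F G 14] → take A E (4); add A.
Step 5: frontier [A D 3, E F 9, F G 14] → take A D (3); add D.
Step 6: frontier [D F 15, E F 9, F G 14] → take E F (9); add F.
Vertex order: C, G, B, E, A, D, F. The 4th vertex is E.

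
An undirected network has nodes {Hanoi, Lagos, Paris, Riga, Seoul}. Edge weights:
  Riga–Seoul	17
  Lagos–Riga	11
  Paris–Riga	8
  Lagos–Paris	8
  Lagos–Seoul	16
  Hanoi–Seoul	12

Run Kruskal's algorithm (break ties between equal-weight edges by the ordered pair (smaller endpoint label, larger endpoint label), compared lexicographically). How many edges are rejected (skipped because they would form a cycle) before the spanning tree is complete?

1

Sort edges by weight, then run Kruskal:
Lagos–Paris (8): add. Components now {Lagos,Paris} {Seoul} {Hanoi} {Riga}
Paris–Riga (8): add. Components now {Lagos,Paris,Riga} {Seoul} {Hanoi}
Lagos–Riga (11): skip — Lagos and Riga already connected.
Hanoi–Seoul (12): add. Components now {Lagos,Paris,Riga} {Hanoi,Seoul}
Lagos–Seoul (16): add. Components now {Hanoi,Lagos,Paris,Riga,Seoul}
Edges rejected before the tree was complete: 1.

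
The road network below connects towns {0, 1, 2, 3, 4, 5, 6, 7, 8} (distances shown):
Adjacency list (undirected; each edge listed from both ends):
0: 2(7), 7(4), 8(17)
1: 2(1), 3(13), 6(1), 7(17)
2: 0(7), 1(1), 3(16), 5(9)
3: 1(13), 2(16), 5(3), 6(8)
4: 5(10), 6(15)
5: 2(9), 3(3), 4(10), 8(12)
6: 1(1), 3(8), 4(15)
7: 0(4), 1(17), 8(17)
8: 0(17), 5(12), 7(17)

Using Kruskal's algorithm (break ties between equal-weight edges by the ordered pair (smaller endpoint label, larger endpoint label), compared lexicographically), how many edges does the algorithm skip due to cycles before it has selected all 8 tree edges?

Kruskal: consider edges lightest-first.
1–2 (1): add — endpoints in different components.
1–6 (1): add — endpoints in different components.
3–5 (3): add — endpoints in different components.
0–7 (4): add — endpoints in different components.
0–2 (7): add — endpoints in different components.
3–6 (8): add — endpoints in different components.
2–5 (9): skip — 2 and 5 already connected.
4–5 (10): add — endpoints in different components.
5–8 (12): add — endpoints in different components.
Edges rejected before the tree was complete: 1.

1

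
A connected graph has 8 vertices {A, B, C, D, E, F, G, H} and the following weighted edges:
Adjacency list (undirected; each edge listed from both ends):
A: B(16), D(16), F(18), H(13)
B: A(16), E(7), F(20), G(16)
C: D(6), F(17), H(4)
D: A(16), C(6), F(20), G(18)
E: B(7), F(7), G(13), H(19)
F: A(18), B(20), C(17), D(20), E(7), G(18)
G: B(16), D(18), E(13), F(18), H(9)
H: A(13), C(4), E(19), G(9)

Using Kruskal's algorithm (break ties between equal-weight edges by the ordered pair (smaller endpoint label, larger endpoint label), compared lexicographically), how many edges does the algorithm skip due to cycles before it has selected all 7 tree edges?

Kruskal: consider edges lightest-first.
C H (4): add — endpoints in different components.
C D (6): add — endpoints in different components.
B E (7): add — endpoints in different components.
E F (7): add — endpoints in different components.
G H (9): add — endpoints in different components.
A H (13): add — endpoints in different components.
E G (13): add — endpoints in different components.
Edges rejected before the tree was complete: 0.

0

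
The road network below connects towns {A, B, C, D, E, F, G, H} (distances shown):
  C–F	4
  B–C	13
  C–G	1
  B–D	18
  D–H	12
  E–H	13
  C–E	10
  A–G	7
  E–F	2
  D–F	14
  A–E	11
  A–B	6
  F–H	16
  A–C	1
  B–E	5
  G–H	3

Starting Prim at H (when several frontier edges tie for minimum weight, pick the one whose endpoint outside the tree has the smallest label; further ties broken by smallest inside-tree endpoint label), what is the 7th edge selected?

Prim, starting at H.
Step 1: cheapest edge leaving the tree is G–H (3); add G.
Step 2: cheapest edge leaving the tree is C–G (1); add C.
Step 3: cheapest edge leaving the tree is A–C (1); add A.
Step 4: cheapest edge leaving the tree is C–F (4); add F.
Step 5: cheapest edge leaving the tree is E–F (2); add E.
Step 6: cheapest edge leaving the tree is B–E (5); add B.
Step 7: cheapest edge leaving the tree is D–H (12); add D.
The 7th edge added is D–H.

D-H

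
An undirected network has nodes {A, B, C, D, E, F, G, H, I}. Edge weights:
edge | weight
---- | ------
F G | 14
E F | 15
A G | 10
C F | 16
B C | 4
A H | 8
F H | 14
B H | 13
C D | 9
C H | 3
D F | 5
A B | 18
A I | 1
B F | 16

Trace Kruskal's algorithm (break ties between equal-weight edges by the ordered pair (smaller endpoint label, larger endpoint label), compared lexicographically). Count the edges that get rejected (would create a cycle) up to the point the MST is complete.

3

Kruskal: consider edges lightest-first.
A I (1): add — endpoints in different components.
C H (3): add — endpoints in different components.
B C (4): add — endpoints in different components.
D F (5): add — endpoints in different components.
A H (8): add — endpoints in different components.
C D (9): add — endpoints in different components.
A G (10): add — endpoints in different components.
B H (13): skip — B and H already connected.
F G (14): skip — F and G already connected.
F H (14): skip — F and H already connected.
E F (15): add — endpoints in different components.
Edges rejected before the tree was complete: 3.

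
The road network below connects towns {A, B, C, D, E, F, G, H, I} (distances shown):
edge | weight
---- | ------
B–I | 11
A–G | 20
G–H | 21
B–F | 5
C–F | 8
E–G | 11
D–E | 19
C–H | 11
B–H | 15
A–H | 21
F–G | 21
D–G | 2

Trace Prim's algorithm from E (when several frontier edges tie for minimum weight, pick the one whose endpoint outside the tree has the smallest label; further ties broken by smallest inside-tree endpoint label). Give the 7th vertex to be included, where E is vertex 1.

Prim's algorithm from E:
Step 1: frontier [E–G 11, D–E 19] → take E–G (11); add G.
Step 2: frontier [D–E 19, D–G 2, A–G 20, F–G 21, G–H 21] → take D–G (2); add D.
Step 3: frontier [A–G 20, F–G 21, G–H 21] → take A–G (20); add A.
Step 4: frontier [A–H 21, F–G 21, G–H 21] → take F–G (21); add F.
Step 5: frontier [A–H 21, B–F 5, C–F 8, G–H 21] → take B–F (5); add B.
Step 6: frontier [A–H 21, B–I 11, B–H 15, C–F 8, G–H 21] → take C–F (8); add C.
Step 7: frontier [A–H 21, B–I 11, B–H 15, C–H 11, G–H 21] → take C–H (11); add H.
Step 8: frontier [B–I 11] → take B–I (11); add I.
Vertex order: E, G, D, A, F, B, C, H, I. The 7th vertex is C.

C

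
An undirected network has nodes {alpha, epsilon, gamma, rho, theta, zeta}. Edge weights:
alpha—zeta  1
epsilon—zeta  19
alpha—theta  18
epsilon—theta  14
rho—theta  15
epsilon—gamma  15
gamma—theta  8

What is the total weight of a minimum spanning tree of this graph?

Kruskal's algorithm — process edges by increasing weight (ties by edge label):
alpha—zeta (1): add — endpoints in different components.
gamma—theta (8): add — endpoints in different components.
epsilon—theta (14): add — endpoints in different components.
epsilon—gamma (15): skip — epsilon and gamma already connected.
rho—theta (15): add — endpoints in different components.
alpha—theta (18): add — endpoints in different components.
MST edges: alpha—zeta, gamma—theta, epsilon—theta, rho—theta, alpha—theta; total weight 1+8+14+15+18 = 56.

56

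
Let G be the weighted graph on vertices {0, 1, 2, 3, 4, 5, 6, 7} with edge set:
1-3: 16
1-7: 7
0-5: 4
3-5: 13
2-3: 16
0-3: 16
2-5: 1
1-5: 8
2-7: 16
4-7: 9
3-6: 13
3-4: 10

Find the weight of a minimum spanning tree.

52

Grow the tree from 6 using Prim:
Step 1: frontier [3-6 13] → take 3-6 (13); add 3.
Step 2: frontier [3-4 10, 3-5 13, 0-3 16, 1-3 16, 2-3 16] → take 3-4 (10); add 4.
Step 3: frontier [3-5 13, 0-3 16, 1-3 16, 2-3 16, 4-7 9] → take 4-7 (9); add 7.
Step 4: frontier [3-5 13, 0-3 16, 1-3 16, 2-3 16, 1-7 7, 2-7 16] → take 1-7 (7); add 1.
Step 5: frontier [1-5 8, 3-5 13, 0-3 16, 2-3 16, 2-7 16] → take 1-5 (8); add 5.
Step 6: frontier [0-3 16, 2-3 16, 2-5 1, 0-5 4, 2-7 16] → take 2-5 (1); add 2.
Step 7: frontier [0-3 16, 0-5 4] → take 0-5 (4); add 0.
MST edges: 3-6, 3-4, 4-7, 1-7, 1-5, 2-5, 0-5; total weight 13+10+9+7+8+1+4 = 52.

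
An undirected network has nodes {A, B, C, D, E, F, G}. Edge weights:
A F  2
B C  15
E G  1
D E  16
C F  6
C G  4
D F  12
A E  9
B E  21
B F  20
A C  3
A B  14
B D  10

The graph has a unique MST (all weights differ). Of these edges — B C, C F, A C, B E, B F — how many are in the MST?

1

Sort edges by weight, then run Kruskal:
E G (1): add — endpoints in different components.
A F (2): add — endpoints in different components.
A C (3): add — endpoints in different components.
C G (4): add — endpoints in different components.
C F (6): skip — C and F already connected.
A E (9): skip — A and E already connected.
B D (10): add — endpoints in different components.
D F (12): add — endpoints in different components.
MST edge set: {E G, A F, A C, C G, B D, D F}.
Of the listed edges, {A C} are in the MST → 1.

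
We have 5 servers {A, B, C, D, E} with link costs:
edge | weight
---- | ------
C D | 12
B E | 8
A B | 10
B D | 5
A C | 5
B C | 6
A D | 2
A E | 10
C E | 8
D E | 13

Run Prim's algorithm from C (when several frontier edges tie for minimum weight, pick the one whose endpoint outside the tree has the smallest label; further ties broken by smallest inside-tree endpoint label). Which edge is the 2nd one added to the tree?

A-D

Prim, starting at C.
Step 1: frontier [A C 5, B C 6, C E 8, C D 12] → take A C (5); add A.
Step 2: frontier [A D 2, A B 10, A E 10, B C 6, C E 8, C D 12] → take A D (2); add D.
Step 3: frontier [A B 10, A E 10, B C 6, C E 8, B D 5, D E 13] → take B D (5); add B.
Step 4: frontier [A E 10, B E 8, C E 8, D E 13] → take B E (8); add E.
The 2nd edge added is A D.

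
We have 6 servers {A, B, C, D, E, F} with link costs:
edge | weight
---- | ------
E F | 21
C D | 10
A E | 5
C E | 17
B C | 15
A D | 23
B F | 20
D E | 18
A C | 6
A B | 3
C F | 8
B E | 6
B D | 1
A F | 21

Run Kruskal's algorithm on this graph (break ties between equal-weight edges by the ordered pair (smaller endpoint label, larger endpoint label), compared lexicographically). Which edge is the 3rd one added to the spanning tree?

A-E

Sort edges by weight, then run Kruskal:
B D (1): add — endpoints in different components.
A B (3): add — endpoints in different components.
A E (5): add — endpoints in different components.
A C (6): add — endpoints in different components.
B E (6): skip — B and E already connected.
C F (8): add — endpoints in different components.
The 3rd edge added is A E.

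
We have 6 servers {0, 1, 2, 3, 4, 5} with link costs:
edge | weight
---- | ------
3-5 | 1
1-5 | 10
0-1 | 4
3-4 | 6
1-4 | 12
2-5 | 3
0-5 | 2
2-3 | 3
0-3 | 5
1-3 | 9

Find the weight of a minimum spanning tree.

Kruskal: consider edges lightest-first.
3-5 (1): add — endpoints in different components.
0-5 (2): add — endpoints in different components.
2-3 (3): add — endpoints in different components.
2-5 (3): skip — 2 and 5 already connected.
0-1 (4): add — endpoints in different components.
0-3 (5): skip — 0 and 3 already connected.
3-4 (6): add — endpoints in different components.
MST edges: 3-5, 0-5, 2-3, 0-1, 3-4; total weight 1+2+3+4+6 = 16.

16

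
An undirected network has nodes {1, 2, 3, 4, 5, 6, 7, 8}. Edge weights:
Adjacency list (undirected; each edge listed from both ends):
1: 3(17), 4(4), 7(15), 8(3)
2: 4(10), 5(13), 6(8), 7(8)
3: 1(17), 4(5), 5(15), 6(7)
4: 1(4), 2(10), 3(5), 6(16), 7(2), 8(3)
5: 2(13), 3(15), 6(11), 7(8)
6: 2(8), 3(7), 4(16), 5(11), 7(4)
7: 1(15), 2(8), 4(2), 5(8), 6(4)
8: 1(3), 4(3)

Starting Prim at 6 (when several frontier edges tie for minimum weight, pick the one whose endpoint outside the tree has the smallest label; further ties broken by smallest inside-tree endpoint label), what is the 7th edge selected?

5-7

Prim, starting at 6.
Step 1: cheapest edge leaving the tree is 6 7 (4); add 7.
Step 2: cheapest edge leaving the tree is 4 7 (2); add 4.
Step 3: cheapest edge leaving the tree is 4 8 (3); add 8.
Step 4: cheapest edge leaving the tree is 1 8 (3); add 1.
Step 5: cheapest edge leaving the tree is 3 4 (5); add 3.
Step 6: cheapest edge leaving the tree is 2 6 (8); add 2.
Step 7: cheapest edge leaving the tree is 5 7 (8); add 5.
The 7th edge added is 5 7.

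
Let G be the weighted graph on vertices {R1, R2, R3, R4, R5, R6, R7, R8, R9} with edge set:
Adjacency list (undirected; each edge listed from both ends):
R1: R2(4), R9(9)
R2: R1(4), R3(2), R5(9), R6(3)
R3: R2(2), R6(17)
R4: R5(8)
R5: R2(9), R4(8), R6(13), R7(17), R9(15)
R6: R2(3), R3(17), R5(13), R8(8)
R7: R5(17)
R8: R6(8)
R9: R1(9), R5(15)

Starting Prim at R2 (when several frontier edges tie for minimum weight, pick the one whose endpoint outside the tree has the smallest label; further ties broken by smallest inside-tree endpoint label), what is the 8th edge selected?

Prim's algorithm from R2:
Step 1: cheapest edge leaving the tree is R2—R3 (2); add R3.
Step 2: cheapest edge leaving the tree is R2—R6 (3); add R6.
Step 3: cheapest edge leaving the tree is R1—R2 (4); add R1.
Step 4: cheapest edge leaving the tree is R6—R8 (8); add R8.
Step 5: cheapest edge leaving the tree is R2—R5 (9); add R5.
Step 6: cheapest edge leaving the tree is R4—R5 (8); add R4.
Step 7: cheapest edge leaving the tree is R1—R9 (9); add R9.
Step 8: cheapest edge leaving the tree is R5—R7 (17); add R7.
The 8th edge added is R5—R7.

R5-R7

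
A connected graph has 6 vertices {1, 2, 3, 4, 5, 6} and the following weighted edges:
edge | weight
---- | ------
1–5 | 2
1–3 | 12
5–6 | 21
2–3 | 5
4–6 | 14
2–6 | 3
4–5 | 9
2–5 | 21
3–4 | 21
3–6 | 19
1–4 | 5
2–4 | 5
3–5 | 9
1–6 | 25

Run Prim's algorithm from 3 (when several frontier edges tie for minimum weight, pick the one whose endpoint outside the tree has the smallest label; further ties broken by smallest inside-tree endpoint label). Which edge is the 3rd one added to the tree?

Grow the tree from 3 using Prim:
Step 1: frontier [2–3 5, 3–5 9, 1–3 12, 3–6 19, 3–4 21] → take 2–3 (5); add 2.
Step 2: frontier [2–6 3, 2–4 5, 2–5 21, 3–5 9, 1–3 12, 3–6 19, 3–4 21] → take 2–6 (3); add 6.
Step 3: frontier [2–4 5, 2–5 21, 3–5 9, 1–3 12, 3–4 21, 4–6 14, 5–6 21, 1–6 25] → take 2–4 (5); add 4.
Step 4: frontier [2–5 21, 3–5 9, 1–3 12, 1–4 5, 4–5 9, 5–6 21, 1–6 25] → take 1–4 (5); add 1.
Step 5: frontier [1–5 2, 2–5 21, 3–5 9, 4–5 9, 5–6 21] → take 1–5 (2); add 5.
The 3rd edge added is 2–4.

2-4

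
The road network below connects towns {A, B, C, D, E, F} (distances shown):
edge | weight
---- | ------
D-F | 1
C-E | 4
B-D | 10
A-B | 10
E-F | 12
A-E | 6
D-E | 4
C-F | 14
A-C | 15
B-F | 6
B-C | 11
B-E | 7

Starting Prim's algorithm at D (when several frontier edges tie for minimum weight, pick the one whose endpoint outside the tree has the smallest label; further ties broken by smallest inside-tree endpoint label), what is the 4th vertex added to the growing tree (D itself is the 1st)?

Prim's algorithm from D:
Step 1: cheapest edge leaving the tree is D-F (1); add F.
Step 2: cheapest edge leaving the tree is D-E (4); add E.
Step 3: cheapest edge leaving the tree is C-E (4); add C.
Step 4: cheapest edge leaving the tree is A-E (6); add A.
Step 5: cheapest edge leaving the tree is B-F (6); add B.
Vertex order: D, F, E, C, A, B. The 4th vertex is C.

C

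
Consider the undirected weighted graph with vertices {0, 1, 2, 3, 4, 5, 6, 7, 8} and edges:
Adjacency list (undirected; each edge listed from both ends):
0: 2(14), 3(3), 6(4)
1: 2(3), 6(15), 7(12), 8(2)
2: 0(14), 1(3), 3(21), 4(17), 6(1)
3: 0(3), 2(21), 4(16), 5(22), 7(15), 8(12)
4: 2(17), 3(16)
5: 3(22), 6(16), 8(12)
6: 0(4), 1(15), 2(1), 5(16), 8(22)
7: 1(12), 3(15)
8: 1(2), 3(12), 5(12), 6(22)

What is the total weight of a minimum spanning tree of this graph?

53

Kruskal's algorithm — process edges by increasing weight (ties by edge label):
2 6 (1): add — endpoints in different components.
1 8 (2): add — endpoints in different components.
0 3 (3): add — endpoints in different components.
1 2 (3): add — endpoints in different components.
0 6 (4): add — endpoints in different components.
1 7 (12): add — endpoints in different components.
3 8 (12): skip — 3 and 8 already connected.
5 8 (12): add — endpoints in different components.
0 2 (14): skip — 0 and 2 already connected.
1 6 (15): skip — 1 and 6 already connected.
3 7 (15): skip — 3 and 7 already connected.
3 4 (16): add — endpoints in different components.
MST edges: 2 6, 1 8, 0 3, 1 2, 0 6, 1 7, 5 8, 3 4; total weight 1+2+3+3+4+12+12+16 = 53.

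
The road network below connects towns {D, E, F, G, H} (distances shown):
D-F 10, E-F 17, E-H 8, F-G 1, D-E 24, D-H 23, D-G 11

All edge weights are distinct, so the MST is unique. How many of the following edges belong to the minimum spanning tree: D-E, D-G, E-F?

Sort edges by weight, then run Kruskal:
F-G (1): add. Components now {D} {E} {F,G} {H}
E-H (8): add. Components now {D} {E,H} {F,G}
D-F (10): add. Components now {D,F,G} {E,H}
D-G (11): skip — D and G already connected.
E-F (17): add. Components now {D,E,F,G,H}
MST edge set: {F-G, E-H, D-F, E-F}.
Of the listed edges, {E-F} are in the MST → 1.

1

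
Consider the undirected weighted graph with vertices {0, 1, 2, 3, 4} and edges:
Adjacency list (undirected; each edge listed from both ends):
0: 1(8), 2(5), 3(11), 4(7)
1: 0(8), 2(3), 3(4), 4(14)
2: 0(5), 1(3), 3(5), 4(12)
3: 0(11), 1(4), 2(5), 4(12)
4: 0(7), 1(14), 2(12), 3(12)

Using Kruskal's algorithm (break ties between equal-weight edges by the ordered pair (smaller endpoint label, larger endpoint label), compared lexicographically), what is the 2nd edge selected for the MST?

1-3

Kruskal: consider edges lightest-first.
1–2 (3): add — endpoints in different components.
1–3 (4): add — endpoints in different components.
0–2 (5): add — endpoints in different components.
2–3 (5): skip — 2 and 3 already connected.
0–4 (7): add — endpoints in different components.
The 2nd edge added is 1–3.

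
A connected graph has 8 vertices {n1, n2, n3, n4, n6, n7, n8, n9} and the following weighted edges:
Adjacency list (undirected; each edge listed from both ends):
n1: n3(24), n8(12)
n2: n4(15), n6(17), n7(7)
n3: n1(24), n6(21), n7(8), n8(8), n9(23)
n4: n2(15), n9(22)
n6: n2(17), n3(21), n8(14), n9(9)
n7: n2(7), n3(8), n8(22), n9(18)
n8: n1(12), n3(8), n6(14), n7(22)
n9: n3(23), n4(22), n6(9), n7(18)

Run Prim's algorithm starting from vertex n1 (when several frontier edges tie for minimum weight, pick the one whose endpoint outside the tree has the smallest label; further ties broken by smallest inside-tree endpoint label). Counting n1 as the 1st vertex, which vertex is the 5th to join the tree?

Grow the tree from n1 using Prim:
Step 1: cheapest edge leaving the tree is n1 n8 (12); add n8.
Step 2: cheapest edge leaving the tree is n3 n8 (8); add n3.
Step 3: cheapest edge leaving the tree is n3 n7 (8); add n7.
Step 4: cheapest edge leaving the tree is n2 n7 (7); add n2.
Step 5: cheapest edge leaving the tree is n6 n8 (14); add n6.
Step 6: cheapest edge leaving the tree is n6 n9 (9); add n9.
Step 7: cheapest edge leaving the tree is n2 n4 (15); add n4.
Vertex order: n1, n8, n3, n7, n2, n6, n9, n4. The 5th vertex is n2.

n2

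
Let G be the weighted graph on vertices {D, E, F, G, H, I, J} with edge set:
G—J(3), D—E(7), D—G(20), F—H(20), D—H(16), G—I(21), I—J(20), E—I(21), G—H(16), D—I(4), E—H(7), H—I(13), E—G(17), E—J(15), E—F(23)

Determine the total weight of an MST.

56

Kruskal: consider edges lightest-first.
G—J (3): add. Components now {D} {E} {F} {G,J} {H} {I}
D—I (4): add. Components now {D,I} {E} {F} {G,J} {H}
D—E (7): add. Components now {D,E,I} {F} {G,J} {H}
E—H (7): add. Components now {D,E,H,I} {F} {G,J}
H—I (13): skip — H and I already connected.
E—J (15): add. Components now {D,E,G,H,I,J} {F}
D—H (16): skip — D and H already connected.
G—H (16): skip — G and H already connected.
E—G (17): skip — E and G already connected.
D—G (20): skip — D and G already connected.
F—H (20): add. Components now {D,E,F,G,H,I,J}
MST edges: G—J, D—I, D—E, E—H, E—J, F—H; total weight 3+4+7+7+15+20 = 56.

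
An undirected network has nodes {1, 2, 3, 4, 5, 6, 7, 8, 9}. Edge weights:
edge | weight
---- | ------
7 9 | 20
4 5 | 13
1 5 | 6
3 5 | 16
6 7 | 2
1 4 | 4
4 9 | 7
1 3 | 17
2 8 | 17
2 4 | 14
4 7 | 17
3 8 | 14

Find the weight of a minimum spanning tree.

80

Prim's algorithm from 4:
Step 1: cheapest edge leaving the tree is 1 4 (4); add 1.
Step 2: cheapest edge leaving the tree is 1 5 (6); add 5.
Step 3: cheapest edge leaving the tree is 4 9 (7); add 9.
Step 4: cheapest edge leaving the tree is 2 4 (14); add 2.
Step 5: cheapest edge leaving the tree is 3 5 (16); add 3.
Step 6: cheapest edge leaving the tree is 3 8 (14); add 8.
Step 7: cheapest edge leaving the tree is 4 7 (17); add 7.
Step 8: cheapest edge leaving the tree is 6 7 (2); add 6.
MST edges: 1 4, 1 5, 4 9, 2 4, 3 5, 3 8, 4 7, 6 7; total weight 4+6+7+14+16+14+17+2 = 80.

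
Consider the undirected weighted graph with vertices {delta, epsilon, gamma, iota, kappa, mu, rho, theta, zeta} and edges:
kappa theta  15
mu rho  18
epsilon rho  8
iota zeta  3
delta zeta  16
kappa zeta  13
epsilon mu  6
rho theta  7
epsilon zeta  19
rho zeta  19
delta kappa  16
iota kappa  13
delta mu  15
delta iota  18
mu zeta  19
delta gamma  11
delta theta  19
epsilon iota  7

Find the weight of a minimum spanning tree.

Prim's algorithm from gamma:
Step 1: cheapest edge leaving the tree is delta gamma (11); add delta.
Step 2: cheapest edge leaving the tree is delta mu (15); add mu.
Step 3: cheapest edge leaving the tree is epsilon mu (6); add epsilon.
Step 4: cheapest edge leaving the tree is epsilon iota (7); add iota.
Step 5: cheapest edge leaving the tree is iota zeta (3); add zeta.
Step 6: cheapest edge leaving the tree is epsilon rho (8); add rho.
Step 7: cheapest edge leaving the tree is rho theta (7); add theta.
Step 8: cheapest edge leaving the tree is iota kappa (13); add kappa.
MST edges: delta gamma, delta mu, epsilon mu, epsilon iota, iota zeta, epsilon rho, rho theta, iota kappa; total weight 11+15+6+7+3+8+7+13 = 70.

70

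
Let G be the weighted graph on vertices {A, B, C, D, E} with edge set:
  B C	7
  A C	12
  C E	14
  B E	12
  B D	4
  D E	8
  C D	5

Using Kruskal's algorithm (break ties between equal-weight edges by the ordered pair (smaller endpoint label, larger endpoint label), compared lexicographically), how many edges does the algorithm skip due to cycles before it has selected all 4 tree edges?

Kruskal: consider edges lightest-first.
B D (4): add — endpoints in different components.
C D (5): add — endpoints in different components.
B C (7): skip — B and C already connected.
D E (8): add — endpoints in different components.
A C (12): add — endpoints in different components.
Edges rejected before the tree was complete: 1.

1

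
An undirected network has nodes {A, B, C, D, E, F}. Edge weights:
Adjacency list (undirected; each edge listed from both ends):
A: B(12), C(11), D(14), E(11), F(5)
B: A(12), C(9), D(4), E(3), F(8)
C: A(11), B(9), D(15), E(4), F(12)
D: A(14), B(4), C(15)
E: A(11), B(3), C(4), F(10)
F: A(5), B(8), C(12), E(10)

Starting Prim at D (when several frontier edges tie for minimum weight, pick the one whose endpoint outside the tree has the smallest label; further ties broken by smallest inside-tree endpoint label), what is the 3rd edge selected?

C-E

Prim's algorithm from D:
Step 1: frontier [B D 4, A D 14, C D 15] → take B D (4); add B.
Step 2: frontier [B E 3, B F 8, B C 9, A B 12, A D 14, C D 15] → take B E (3); add E.
Step 3: frontier [B F 8, B C 9, A B 12, A D 14, C D 15, C E 4, E F 10, A E 11] → take C E (4); add C.
Step 4: frontier [B F 8, A B 12, A C 11, C F 12, A D 14, E F 10, A E 11] → take B F (8); add F.
Step 5: frontier [A B 12, A C 11, A D 14, A E 11, A F 5] → take A F (5); add A.
The 3rd edge added is C E.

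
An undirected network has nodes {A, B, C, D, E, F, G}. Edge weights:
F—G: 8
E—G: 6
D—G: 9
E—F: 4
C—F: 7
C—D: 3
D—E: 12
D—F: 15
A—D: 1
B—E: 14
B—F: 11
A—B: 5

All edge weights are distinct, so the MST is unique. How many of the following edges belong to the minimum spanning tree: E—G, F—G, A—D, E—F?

3

Sort edges by weight, then run Kruskal:
A—D (1): add. Components now {A,D} {B} {C} {E} {F} {G}
C—D (3): add. Components now {A,C,D} {B} {E} {F} {G}
E—F (4): add. Components now {A,C,D} {B} {E,F} {G}
A—B (5): add. Components now {A,B,C,D} {E,F} {G}
E—G (6): add. Components now {A,B,C,D} {E,F,G}
C—F (7): add. Components now {A,B,C,D,E,F,G}
MST edge set: {A—D, C—D, E—F, A—B, E—G, C—F}.
Of the listed edges, {E—G, A—D, E—F} are in the MST → 3.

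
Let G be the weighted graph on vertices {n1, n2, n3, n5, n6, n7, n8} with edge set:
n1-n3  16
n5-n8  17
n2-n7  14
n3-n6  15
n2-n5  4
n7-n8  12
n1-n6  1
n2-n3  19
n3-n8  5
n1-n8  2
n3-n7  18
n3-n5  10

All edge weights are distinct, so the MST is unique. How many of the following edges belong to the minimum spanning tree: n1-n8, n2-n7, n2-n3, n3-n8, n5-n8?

Sort edges by weight, then run Kruskal:
n1-n6 (1): add. Components now {n2} {n5} {n7} {n8} {n1,n6} {n3}
n1-n8 (2): add. Components now {n2} {n5} {n7} {n1,n6,n8} {n3}
n2-n5 (4): add. Components now {n2,n5} {n7} {n1,n6,n8} {n3}
n3-n8 (5): add. Components now {n2,n5} {n7} {n1,n3,n6,n8}
n3-n5 (10): add. Components now {n1,n2,n3,n5,n6,n8} {n7}
n7-n8 (12): add. Components now {n1,n2,n3,n5,n6,n7,n8}
MST edge set: {n1-n6, n1-n8, n2-n5, n3-n8, n3-n5, n7-n8}.
Of the listed edges, {n1-n8, n3-n8} are in the MST → 2.

2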